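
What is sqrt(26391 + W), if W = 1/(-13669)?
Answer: sqrt(4930935622682)/13669 ≈ 162.45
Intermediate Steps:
W = -1/13669 ≈ -7.3158e-5
sqrt(26391 + W) = sqrt(26391 - 1/13669) = sqrt(360738578/13669) = sqrt(4930935622682)/13669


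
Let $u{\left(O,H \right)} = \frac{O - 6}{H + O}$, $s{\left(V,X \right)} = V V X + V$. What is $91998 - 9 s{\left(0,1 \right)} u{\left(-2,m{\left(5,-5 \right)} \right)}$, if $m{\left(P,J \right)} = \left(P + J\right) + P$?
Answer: $91998$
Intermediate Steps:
$m{\left(P,J \right)} = J + 2 P$ ($m{\left(P,J \right)} = \left(J + P\right) + P = J + 2 P$)
$s{\left(V,X \right)} = V + X V^{2}$ ($s{\left(V,X \right)} = V^{2} X + V = X V^{2} + V = V + X V^{2}$)
$u{\left(O,H \right)} = \frac{-6 + O}{H + O}$
$91998 - 9 s{\left(0,1 \right)} u{\left(-2,m{\left(5,-5 \right)} \right)} = 91998 - 9 \cdot 0 \left(1 + 0 \cdot 1\right) \frac{-6 - 2}{\left(-5 + 2 \cdot 5\right) - 2} = 91998 - 9 \cdot 0 \left(1 + 0\right) \frac{1}{\left(-5 + 10\right) - 2} \left(-8\right) = 91998 - 9 \cdot 0 \cdot 1 \frac{1}{5 - 2} \left(-8\right) = 91998 - 9 \cdot 0 \cdot \frac{1}{3} \left(-8\right) = 91998 - 0 \cdot \frac{1}{3} \left(-8\right) = 91998 - 0 \left(- \frac{8}{3}\right) = 91998 - 0 = 91998 + 0 = 91998$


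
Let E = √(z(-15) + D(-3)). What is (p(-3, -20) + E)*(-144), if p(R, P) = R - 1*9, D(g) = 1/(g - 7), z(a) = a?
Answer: 1728 - 72*I*√1510/5 ≈ 1728.0 - 559.57*I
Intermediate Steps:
D(g) = 1/(-7 + g)
p(R, P) = -9 + R (p(R, P) = R - 9 = -9 + R)
E = I*√1510/10 (E = √(-15 + 1/(-7 - 3)) = √(-15 + 1/(-10)) = √(-15 - ⅒) = √(-151/10) = I*√1510/10 ≈ 3.8859*I)
(p(-3, -20) + E)*(-144) = ((-9 - 3) + I*√1510/10)*(-144) = (-12 + I*√1510/10)*(-144) = 1728 - 72*I*√1510/5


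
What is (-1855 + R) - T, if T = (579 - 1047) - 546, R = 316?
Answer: -525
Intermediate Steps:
T = -1014 (T = -468 - 546 = -1014)
(-1855 + R) - T = (-1855 + 316) - 1*(-1014) = -1539 + 1014 = -525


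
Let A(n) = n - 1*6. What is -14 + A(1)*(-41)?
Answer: 191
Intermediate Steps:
A(n) = -6 + n (A(n) = n - 6 = -6 + n)
-14 + A(1)*(-41) = -14 + (-6 + 1)*(-41) = -14 - 5*(-41) = -14 + 205 = 191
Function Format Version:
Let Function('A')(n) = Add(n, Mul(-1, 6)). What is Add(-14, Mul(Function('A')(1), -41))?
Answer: 191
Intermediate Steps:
Function('A')(n) = Add(-6, n) (Function('A')(n) = Add(n, -6) = Add(-6, n))
Add(-14, Mul(Function('A')(1), -41)) = Add(-14, Mul(Add(-6, 1), -41)) = Add(-14, Mul(-5, -41)) = Add(-14, 205) = 191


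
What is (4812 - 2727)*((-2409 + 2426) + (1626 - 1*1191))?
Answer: 942420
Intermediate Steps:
(4812 - 2727)*((-2409 + 2426) + (1626 - 1*1191)) = 2085*(17 + (1626 - 1191)) = 2085*(17 + 435) = 2085*452 = 942420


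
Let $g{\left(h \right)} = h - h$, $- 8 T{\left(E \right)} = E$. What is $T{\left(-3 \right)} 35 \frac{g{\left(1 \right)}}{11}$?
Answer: $0$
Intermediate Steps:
$T{\left(E \right)} = - \frac{E}{8}$
$g{\left(h \right)} = 0$
$T{\left(-3 \right)} 35 \frac{g{\left(1 \right)}}{11} = \left(- \frac{1}{8}\right) \left(-3\right) 35 \cdot \frac{0}{11} = \frac{3}{8} \cdot 35 \cdot 0 \cdot \frac{1}{11} = \frac{105}{8} \cdot 0 = 0$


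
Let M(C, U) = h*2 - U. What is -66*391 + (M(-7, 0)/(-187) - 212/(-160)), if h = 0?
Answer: -1032187/40 ≈ -25805.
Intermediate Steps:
M(C, U) = -U (M(C, U) = 0*2 - U = 0 - U = -U)
-66*391 + (M(-7, 0)/(-187) - 212/(-160)) = -66*391 + (-1*0/(-187) - 212/(-160)) = -25806 + (0*(-1/187) - 212*(-1/160)) = -25806 + (0 + 53/40) = -25806 + 53/40 = -1032187/40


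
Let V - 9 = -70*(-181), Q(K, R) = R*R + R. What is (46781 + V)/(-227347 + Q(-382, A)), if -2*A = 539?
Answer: -47568/123989 ≈ -0.38365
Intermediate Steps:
A = -539/2 (A = -½*539 = -539/2 ≈ -269.50)
Q(K, R) = R + R² (Q(K, R) = R² + R = R + R²)
V = 12679 (V = 9 - 70*(-181) = 9 + 12670 = 12679)
(46781 + V)/(-227347 + Q(-382, A)) = (46781 + 12679)/(-227347 - 539*(1 - 539/2)/2) = 59460/(-227347 - 539/2*(-537/2)) = 59460/(-227347 + 289443/4) = 59460/(-619945/4) = 59460*(-4/619945) = -47568/123989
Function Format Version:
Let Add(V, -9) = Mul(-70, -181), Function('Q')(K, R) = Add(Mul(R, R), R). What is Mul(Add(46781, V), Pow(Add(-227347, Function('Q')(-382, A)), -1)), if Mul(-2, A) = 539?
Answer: Rational(-47568, 123989) ≈ -0.38365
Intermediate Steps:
A = Rational(-539, 2) (A = Mul(Rational(-1, 2), 539) = Rational(-539, 2) ≈ -269.50)
Function('Q')(K, R) = Add(R, Pow(R, 2)) (Function('Q')(K, R) = Add(Pow(R, 2), R) = Add(R, Pow(R, 2)))
V = 12679 (V = Add(9, Mul(-70, -181)) = Add(9, 12670) = 12679)
Mul(Add(46781, V), Pow(Add(-227347, Function('Q')(-382, A)), -1)) = Mul(Add(46781, 12679), Pow(Add(-227347, Mul(Rational(-539, 2), Add(1, Rational(-539, 2)))), -1)) = Mul(59460, Pow(Add(-227347, Mul(Rational(-539, 2), Rational(-537, 2))), -1)) = Mul(59460, Pow(Add(-227347, Rational(289443, 4)), -1)) = Mul(59460, Pow(Rational(-619945, 4), -1)) = Mul(59460, Rational(-4, 619945)) = Rational(-47568, 123989)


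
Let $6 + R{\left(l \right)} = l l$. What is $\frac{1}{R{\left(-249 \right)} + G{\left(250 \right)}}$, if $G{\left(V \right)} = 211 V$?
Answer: $\frac{1}{114745} \approx 8.715 \cdot 10^{-6}$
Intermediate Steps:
$R{\left(l \right)} = -6 + l^{2}$ ($R{\left(l \right)} = -6 + l l = -6 + l^{2}$)
$\frac{1}{R{\left(-249 \right)} + G{\left(250 \right)}} = \frac{1}{\left(-6 + \left(-249\right)^{2}\right) + 211 \cdot 250} = \frac{1}{\left(-6 + 62001\right) + 52750} = \frac{1}{61995 + 52750} = \frac{1}{114745}$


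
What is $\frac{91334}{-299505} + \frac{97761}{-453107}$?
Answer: $- \frac{70663983043}{135707812035} \approx -0.52071$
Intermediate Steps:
$\frac{91334}{-299505} + \frac{97761}{-453107} = 91334 \left(- \frac{1}{299505}\right) + 97761 \left(- \frac{1}{453107}\right) = - \frac{91334}{299505} - \frac{97761}{453107} = - \frac{70663983043}{135707812035}$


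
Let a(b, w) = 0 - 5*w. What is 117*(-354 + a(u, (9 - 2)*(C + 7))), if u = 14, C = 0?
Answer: -70083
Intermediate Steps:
a(b, w) = -5*w
117*(-354 + a(u, (9 - 2)*(C + 7))) = 117*(-354 - 5*(9 - 2)*(0 + 7)) = 117*(-354 - 35*7) = 117*(-354 - 5*49) = 117*(-354 - 245) = 117*(-599) = -70083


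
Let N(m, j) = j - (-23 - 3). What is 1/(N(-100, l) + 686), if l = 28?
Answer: 1/740 ≈ 0.0013514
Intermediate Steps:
N(m, j) = 26 + j (N(m, j) = j - 1*(-26) = j + 26 = 26 + j)
1/(N(-100, l) + 686) = 1/((26 + 28) + 686) = 1/(54 + 686) = 1/740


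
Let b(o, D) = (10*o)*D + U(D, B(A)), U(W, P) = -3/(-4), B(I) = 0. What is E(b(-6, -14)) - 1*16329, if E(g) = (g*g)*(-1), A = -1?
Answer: -11571033/16 ≈ -7.2319e+5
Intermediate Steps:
U(W, P) = ¾ (U(W, P) = -3*(-¼) = ¾)
b(o, D) = ¾ + 10*D*o (b(o, D) = (10*o)*D + ¾ = 10*D*o + ¾ = ¾ + 10*D*o)
E(g) = -g² (E(g) = g²*(-1) = -g²)
E(b(-6, -14)) - 1*16329 = -(¾ + 10*(-14)*(-6))² - 1*16329 = -(¾ + 840)² - 16329 = -(3363/4)² - 16329 = -1*11309769/16 - 16329 = -11309769/16 - 16329 = -11571033/16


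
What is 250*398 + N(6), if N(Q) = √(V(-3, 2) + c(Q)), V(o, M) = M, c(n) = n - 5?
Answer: 99500 + √3 ≈ 99502.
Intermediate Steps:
c(n) = -5 + n
N(Q) = √(-3 + Q) (N(Q) = √(2 + (-5 + Q)) = √(-3 + Q))
250*398 + N(6) = 250*398 + √(-3 + 6) = 99500 + √3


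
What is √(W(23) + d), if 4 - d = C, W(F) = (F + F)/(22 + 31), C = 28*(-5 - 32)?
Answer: √2923798/53 ≈ 32.263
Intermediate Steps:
C = -1036 (C = 28*(-37) = -1036)
W(F) = 2*F/53 (W(F) = (2*F)/53 = (2*F)*(1/53) = 2*F/53)
d = 1040 (d = 4 - 1*(-1036) = 4 + 1036 = 1040)
√(W(23) + d) = √((2/53)*23 + 1040) = √(46/53 + 1040) = √(55166/53) = √2923798/53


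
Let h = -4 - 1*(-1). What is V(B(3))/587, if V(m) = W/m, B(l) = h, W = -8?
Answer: 8/1761 ≈ 0.0045429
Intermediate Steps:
h = -3 (h = -4 + 1 = -3)
B(l) = -3
V(m) = -8/m
V(B(3))/587 = -8/(-3)/587 = -8*(-⅓)*(1/587) = (8/3)*(1/587) = 8/1761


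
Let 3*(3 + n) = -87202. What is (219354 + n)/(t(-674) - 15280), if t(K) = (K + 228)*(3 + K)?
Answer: 570851/851958 ≈ 0.67005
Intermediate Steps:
n = -87211/3 (n = -3 + (⅓)*(-87202) = -3 - 87202/3 = -87211/3 ≈ -29070.)
t(K) = (3 + K)*(228 + K) (t(K) = (228 + K)*(3 + K) = (3 + K)*(228 + K))
(219354 + n)/(t(-674) - 15280) = (219354 - 87211/3)/((684 + (-674)² + 231*(-674)) - 15280) = 570851/(3*((684 + 454276 - 155694) - 15280)) = 570851/(3*(299266 - 15280)) = (570851/3)/283986 = (570851/3)*(1/283986) = 570851/851958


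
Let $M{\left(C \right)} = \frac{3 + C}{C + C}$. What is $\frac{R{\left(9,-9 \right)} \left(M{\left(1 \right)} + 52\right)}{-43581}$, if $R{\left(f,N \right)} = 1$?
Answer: $- \frac{18}{14527} \approx -0.0012391$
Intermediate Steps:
$M{\left(C \right)} = \frac{3 + C}{2 C}$
$\frac{R{\left(9,-9 \right)} \left(M{\left(1 \right)} + 52\right)}{-43581} = \frac{1 \left(\frac{3 + 1}{2 \cdot 1} + 52\right)}{-43581} = 1 \left(\frac{1}{2} \cdot 1 \cdot 4 + 52\right) \left(- \frac{1}{43581}\right) = 1 \left(2 + 52\right) \left(- \frac{1}{43581}\right) = 1 \cdot 54 \left(- \frac{1}{43581}\right) = 54 \left(- \frac{1}{43581}\right) = - \frac{18}{14527}$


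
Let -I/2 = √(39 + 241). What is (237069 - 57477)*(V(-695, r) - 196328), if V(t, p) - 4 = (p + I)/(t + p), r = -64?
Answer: -8920325780128/253 + 239456*√70/253 ≈ -3.5258e+10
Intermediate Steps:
I = -4*√70 (I = -2*√(39 + 241) = -4*√70 ≈ -33.466)
V(t, p) = 4 + (p - 4*√70)/(p + t) (V(t, p) = 4 + (p - 4*√70)/(t + p) = 4 + (p - 4*√70)/(p + t))
(237069 - 57477)*(V(-695, r) - 196328) = (237069 - 57477)*((-4*√70 + 4*(-695) + 5*(-64))/(-64 - 695) - 196328) = 179592*((-4*√70 - 2780 - 320)/(-759) - 196328) = 179592*(-(-3100 - 4*√70)/759 - 196328) = 179592*((3100/759 + 4*√70/759) - 196328) = 179592*(-149009852/759 + 4*√70/759) = -8920325780128/253 + 239456*√70/253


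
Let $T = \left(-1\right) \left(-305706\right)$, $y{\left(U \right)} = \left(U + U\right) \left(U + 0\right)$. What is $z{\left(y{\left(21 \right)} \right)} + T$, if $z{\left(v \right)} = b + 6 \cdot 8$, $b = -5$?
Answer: $305749$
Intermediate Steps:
$y{\left(U \right)} = 2 U^{2}$ ($y{\left(U \right)} = 2 U U = 2 U^{2}$)
$z{\left(v \right)} = 43$ ($z{\left(v \right)} = -5 + 6 \cdot 8 = -5 + 48 = 43$)
$T = 305706$
$z{\left(y{\left(21 \right)} \right)} + T = 43 + 305706 = 305749$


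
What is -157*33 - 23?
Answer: -5204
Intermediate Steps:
-157*33 - 23 = -5181 - 23 = -5204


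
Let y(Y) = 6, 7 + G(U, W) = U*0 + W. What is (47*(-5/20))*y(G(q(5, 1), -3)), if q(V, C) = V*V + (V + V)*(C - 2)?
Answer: -141/2 ≈ -70.500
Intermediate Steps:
q(V, C) = V**2 + 2*V*(-2 + C) (q(V, C) = V**2 + (2*V)*(-2 + C) = V**2 + 2*V*(-2 + C))
G(U, W) = -7 + W (G(U, W) = -7 + (U*0 + W) = -7 + (0 + W) = -7 + W)
(47*(-5/20))*y(G(q(5, 1), -3)) = (47*(-5/20))*6 = (47*(-5*1/20))*6 = (47*(-1/4))*6 = -47/4*6 = -141/2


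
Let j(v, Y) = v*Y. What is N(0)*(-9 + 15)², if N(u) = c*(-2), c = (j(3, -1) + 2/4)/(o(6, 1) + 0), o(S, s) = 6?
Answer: 30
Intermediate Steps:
j(v, Y) = Y*v
c = -5/12 (c = (-1*3 + 2/4)/(6 + 0) = (-3 + 2*(¼))/6 = (-3 + ½)*(⅙) = -5/2*⅙ = -5/12 ≈ -0.41667)
N(u) = ⅚ (N(u) = -5/12*(-2) = ⅚)
N(0)*(-9 + 15)² = 5*(-9 + 15)²/6 = (⅚)*6² = (⅚)*36 = 30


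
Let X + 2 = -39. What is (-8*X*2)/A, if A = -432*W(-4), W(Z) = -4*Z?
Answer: -41/432 ≈ -0.094907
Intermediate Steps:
X = -41 (X = -2 - 39 = -41)
A = -6912 (A = -(-1728)*(-4) = -432*16 = -6912)
(-8*X*2)/A = (-8*(-41)*2)/(-6912) = (328*2)*(-1/6912) = 656*(-1/6912) = -41/432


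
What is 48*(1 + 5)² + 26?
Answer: 1754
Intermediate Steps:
48*(1 + 5)² + 26 = 48*6² + 26 = 48*36 + 26 = 1728 + 26 = 1754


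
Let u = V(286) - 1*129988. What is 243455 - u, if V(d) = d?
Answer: 373157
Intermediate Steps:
u = -129702 (u = 286 - 1*129988 = 286 - 129988 = -129702)
243455 - u = 243455 - 1*(-129702) = 243455 + 129702 = 373157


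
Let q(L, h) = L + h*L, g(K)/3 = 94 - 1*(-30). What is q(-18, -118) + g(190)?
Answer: 2478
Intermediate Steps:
g(K) = 372 (g(K) = 3*(94 - 1*(-30)) = 3*(94 + 30) = 3*124 = 372)
q(L, h) = L + L*h
q(-18, -118) + g(190) = -18*(1 - 118) + 372 = -18*(-117) + 372 = 2106 + 372 = 2478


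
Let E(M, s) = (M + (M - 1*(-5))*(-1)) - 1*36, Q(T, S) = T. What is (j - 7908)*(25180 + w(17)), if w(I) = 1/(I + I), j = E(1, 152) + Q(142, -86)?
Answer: -6683736647/34 ≈ -1.9658e+8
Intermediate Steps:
E(M, s) = -41 (E(M, s) = (M + (M + 5)*(-1)) - 36 = (M + (5 + M)*(-1)) - 36 = (M + (-5 - M)) - 36 = -5 - 36 = -41)
j = 101 (j = -41 + 142 = 101)
w(I) = 1/(2*I)
(j - 7908)*(25180 + w(17)) = (101 - 7908)*(25180 + (½)/17) = -7807*(25180 + (½)*(1/17)) = -7807*(25180 + 1/34) = -7807*856121/34 = -6683736647/34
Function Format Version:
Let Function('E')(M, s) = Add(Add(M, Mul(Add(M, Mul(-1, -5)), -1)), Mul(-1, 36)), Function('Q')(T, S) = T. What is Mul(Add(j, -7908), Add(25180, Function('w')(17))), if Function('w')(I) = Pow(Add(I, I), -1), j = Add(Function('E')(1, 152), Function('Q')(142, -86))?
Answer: Rational(-6683736647, 34) ≈ -1.9658e+8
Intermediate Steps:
Function('E')(M, s) = -41 (Function('E')(M, s) = Add(Add(M, Mul(Add(M, 5), -1)), -36) = Add(Add(M, Mul(Add(5, M), -1)), -36) = Add(Add(M, Add(-5, Mul(-1, M))), -36) = Add(-5, -36) = -41)
j = 101 (j = Add(-41, 142) = 101)
Function('w')(I) = Mul(Rational(1, 2), Pow(I, -1)) (Function('w')(I) = Pow(Mul(2, I), -1) = Mul(Rational(1, 2), Pow(I, -1)))
Mul(Add(j, -7908), Add(25180, Function('w')(17))) = Mul(Add(101, -7908), Add(25180, Mul(Rational(1, 2), Pow(17, -1)))) = Mul(-7807, Add(25180, Mul(Rational(1, 2), Rational(1, 17)))) = Mul(-7807, Add(25180, Rational(1, 34))) = Mul(-7807, Rational(856121, 34)) = Rational(-6683736647, 34)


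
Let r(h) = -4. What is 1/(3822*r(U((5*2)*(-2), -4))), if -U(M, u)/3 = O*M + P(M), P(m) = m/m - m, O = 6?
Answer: -1/15288 ≈ -6.5411e-5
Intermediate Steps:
P(m) = 1 - m
U(M, u) = -3 - 15*M (U(M, u) = -3*(6*M + (1 - M)) = -3*(1 + 5*M) = -3 - 15*M)
1/(3822*r(U((5*2)*(-2), -4))) = 1/(3822*(-4)) = 1/(-15288) = -1/15288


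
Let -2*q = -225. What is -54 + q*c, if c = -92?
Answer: -10404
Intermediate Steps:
q = 225/2 (q = -½*(-225) = 225/2 ≈ 112.50)
-54 + q*c = -54 + (225/2)*(-92) = -54 - 10350 = -10404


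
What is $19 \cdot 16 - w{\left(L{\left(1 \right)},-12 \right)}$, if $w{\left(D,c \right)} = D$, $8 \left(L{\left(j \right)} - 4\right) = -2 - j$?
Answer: $\frac{2403}{8} \approx 300.38$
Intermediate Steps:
$L{\left(j \right)} = \frac{15}{4} - \frac{j}{8}$ ($L{\left(j \right)} = 4 + \frac{-2 - j}{8} = 4 - \left(\frac{1}{4} + \frac{j}{8}\right) = \frac{15}{4} - \frac{j}{8}$)
$19 \cdot 16 - w{\left(L{\left(1 \right)},-12 \right)} = 19 \cdot 16 - \left(\frac{15}{4} - \frac{1}{8}\right) = 304 - \left(\frac{15}{4} - \frac{1}{8}\right) = 304 - \frac{29}{8} = \frac{2403}{8}$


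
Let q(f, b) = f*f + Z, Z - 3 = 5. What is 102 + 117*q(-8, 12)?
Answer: 8526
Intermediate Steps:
Z = 8 (Z = 3 + 5 = 8)
q(f, b) = 8 + f² (q(f, b) = f*f + 8 = f² + 8 = 8 + f²)
102 + 117*q(-8, 12) = 102 + 117*(8 + (-8)²) = 102 + 117*(8 + 64) = 102 + 117*72 = 102 + 8424 = 8526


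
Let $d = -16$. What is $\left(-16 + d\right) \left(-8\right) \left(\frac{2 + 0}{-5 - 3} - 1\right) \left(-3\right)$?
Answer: $960$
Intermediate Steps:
$\left(-16 + d\right) \left(-8\right) \left(\frac{2 + 0}{-5 - 3} - 1\right) \left(-3\right) = \left(-16 - 16\right) \left(-8\right) \left(\frac{2 + 0}{-5 - 3} - 1\right) \left(-3\right) = \left(-32\right) \left(-8\right) \left(\frac{2}{-8} - 1\right) \left(-3\right) = 256 \left(2 \left(- \frac{1}{8}\right) - 1\right) \left(-3\right) = 256 \left(- \frac{1}{4} - 1\right) \left(-3\right) = 256 \left(\left(- \frac{5}{4}\right) \left(-3\right)\right) = 256 \cdot \frac{15}{4} = 960$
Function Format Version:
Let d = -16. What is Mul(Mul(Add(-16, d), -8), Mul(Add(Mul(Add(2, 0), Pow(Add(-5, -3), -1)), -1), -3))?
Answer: 960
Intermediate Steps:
Mul(Mul(Add(-16, d), -8), Mul(Add(Mul(Add(2, 0), Pow(Add(-5, -3), -1)), -1), -3)) = Mul(Mul(Add(-16, -16), -8), Mul(Add(Mul(Add(2, 0), Pow(Add(-5, -3), -1)), -1), -3)) = Mul(Mul(-32, -8), Mul(Add(Mul(2, Pow(-8, -1)), -1), -3)) = Mul(256, Mul(Add(Mul(2, Rational(-1, 8)), -1), -3)) = Mul(256, Mul(Add(Rational(-1, 4), -1), -3)) = Mul(256, Mul(Rational(-5, 4), -3)) = Mul(256, Rational(15, 4)) = 960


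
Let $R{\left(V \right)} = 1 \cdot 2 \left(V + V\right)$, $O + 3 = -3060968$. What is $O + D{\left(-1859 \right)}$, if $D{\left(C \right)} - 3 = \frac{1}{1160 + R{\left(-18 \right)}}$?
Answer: $- \frac{3330333183}{1088} \approx -3.061 \cdot 10^{6}$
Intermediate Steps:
$O = -3060971$ ($O = -3 - 3060968 = -3060971$)
$R{\left(V \right)} = 4 V$ ($R{\left(V \right)} = 2 \cdot 2 V = 4 V$)
$D{\left(C \right)} = \frac{3265}{1088}$ ($D{\left(C \right)} = 3 + \frac{1}{1160 + 4 \left(-18\right)} = 3 + \frac{1}{1160 - 72} = 3 + \frac{1}{1088} = \frac{3265}{1088}$)
$O + D{\left(-1859 \right)} = -3060971 + \frac{3265}{1088} = - \frac{3330333183}{1088}$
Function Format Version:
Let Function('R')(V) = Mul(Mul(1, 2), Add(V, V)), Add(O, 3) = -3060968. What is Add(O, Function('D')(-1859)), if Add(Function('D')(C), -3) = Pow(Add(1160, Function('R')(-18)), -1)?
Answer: Rational(-3330333183, 1088) ≈ -3.0610e+6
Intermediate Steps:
O = -3060971 (O = Add(-3, -3060968) = -3060971)
Function('R')(V) = Mul(4, V) (Function('R')(V) = Mul(2, Mul(2, V)) = Mul(4, V))
Function('D')(C) = Rational(3265, 1088) (Function('D')(C) = Add(3, Pow(Add(1160, Mul(4, -18)), -1)) = Add(3, Pow(Add(1160, -72), -1)) = Add(3, Pow(1088, -1)) = Add(3, Rational(1, 1088)) = Rational(3265, 1088))
Add(O, Function('D')(-1859)) = Add(-3060971, Rational(3265, 1088)) = Rational(-3330333183, 1088)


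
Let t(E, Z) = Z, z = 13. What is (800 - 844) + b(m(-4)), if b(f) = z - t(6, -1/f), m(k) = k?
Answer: -125/4 ≈ -31.250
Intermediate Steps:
b(f) = 13 + 1/f (b(f) = 13 - (-1)/f = 13 + 1/f)
(800 - 844) + b(m(-4)) = (800 - 844) + (13 + 1/(-4)) = -44 + (13 - 1/4) = -44 + 51/4 = -125/4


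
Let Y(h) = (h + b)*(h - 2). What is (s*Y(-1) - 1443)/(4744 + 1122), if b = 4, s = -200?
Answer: 51/838 ≈ 0.060859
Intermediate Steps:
Y(h) = (-2 + h)*(4 + h) (Y(h) = (h + 4)*(h - 2) = (4 + h)*(-2 + h) = (-2 + h)*(4 + h))
(s*Y(-1) - 1443)/(4744 + 1122) = (-200*(-8 + (-1)² + 2*(-1)) - 1443)/(4744 + 1122) = (-200*(-8 + 1 - 2) - 1443)/5866 = (-200*(-9) - 1443)*(1/5866) = (1800 - 1443)*(1/5866) = 357*(1/5866) = 51/838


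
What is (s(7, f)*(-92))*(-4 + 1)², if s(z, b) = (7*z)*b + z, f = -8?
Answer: 318780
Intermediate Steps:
s(z, b) = z + 7*b*z (s(z, b) = 7*b*z + z = z + 7*b*z)
(s(7, f)*(-92))*(-4 + 1)² = ((7*(1 + 7*(-8)))*(-92))*(-4 + 1)² = ((7*(1 - 56))*(-92))*(-3)² = ((7*(-55))*(-92))*9 = -385*(-92)*9 = 35420*9 = 318780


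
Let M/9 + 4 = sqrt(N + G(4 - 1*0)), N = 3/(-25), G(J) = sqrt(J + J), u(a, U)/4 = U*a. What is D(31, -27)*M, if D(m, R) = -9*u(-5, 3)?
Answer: -19440 + 972*sqrt(-3 + 50*sqrt(2)) ≈ -11442.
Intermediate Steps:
u(a, U) = 4*U*a (u(a, U) = 4*(U*a) = 4*U*a)
G(J) = sqrt(2)*sqrt(J) (G(J) = sqrt(2*J) = sqrt(2)*sqrt(J))
N = -3/25 (N = 3*(-1/25) = -3/25 ≈ -0.12000)
D(m, R) = 540 (D(m, R) = -36*3*(-5) = -9*(-60) = 540)
M = -36 + 9*sqrt(-3/25 + 2*sqrt(2)) (M = -36 + 9*sqrt(-3/25 + sqrt(2)*sqrt(4 - 1*0)) = -36 + 9*sqrt(-3/25 + sqrt(2)*sqrt(4 + 0)) = -36 + 9*sqrt(-3/25 + sqrt(2)*sqrt(4)) = -36 + 9*sqrt(-3/25 + sqrt(2)*2) = -36 + 9*sqrt(-3/25 + 2*sqrt(2)) ≈ -21.188)
D(31, -27)*M = 540*(-36 + 9*sqrt(-3 + 50*sqrt(2))/5) = -19440 + 972*sqrt(-3 + 50*sqrt(2))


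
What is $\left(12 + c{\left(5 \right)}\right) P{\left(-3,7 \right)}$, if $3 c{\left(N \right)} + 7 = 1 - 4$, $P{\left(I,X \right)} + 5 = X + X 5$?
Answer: $\frac{962}{3} \approx 320.67$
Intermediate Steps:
$P{\left(I,X \right)} = -5 + 6 X$ ($P{\left(I,X \right)} = -5 + \left(X + X 5\right) = -5 + \left(X + 5 X\right) = -5 + 6 X$)
$c{\left(N \right)} = - \frac{10}{3}$ ($c{\left(N \right)} = - \frac{7}{3} + \frac{1 - 4}{3} = - \frac{7}{3} + \frac{1}{3} \left(-3\right) = - \frac{7}{3} - 1 = - \frac{10}{3}$)
$\left(12 + c{\left(5 \right)}\right) P{\left(-3,7 \right)} = \left(12 - \frac{10}{3}\right) \left(-5 + 6 \cdot 7\right) = \frac{26 \left(-5 + 42\right)}{3} = \frac{26}{3} \cdot 37 = \frac{962}{3}$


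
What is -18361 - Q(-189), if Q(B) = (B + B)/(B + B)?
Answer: -18362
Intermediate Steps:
Q(B) = 1 (Q(B) = (2*B)/((2*B)) = (2*B)*(1/(2*B)) = 1)
-18361 - Q(-189) = -18361 - 1*1 = -18361 - 1 = -18362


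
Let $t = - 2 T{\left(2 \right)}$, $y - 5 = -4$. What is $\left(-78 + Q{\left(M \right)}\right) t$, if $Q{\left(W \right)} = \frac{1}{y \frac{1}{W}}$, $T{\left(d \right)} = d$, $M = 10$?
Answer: $272$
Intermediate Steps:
$y = 1$ ($y = 5 - 4 = 1$)
$t = -4$ ($t = \left(-2\right) 2 = -4$)
$Q{\left(W \right)} = W$ ($Q{\left(W \right)} = \frac{1}{1 \frac{1}{W}} = \frac{1}{\frac{1}{W}} = W$)
$\left(-78 + Q{\left(M \right)}\right) t = \left(-78 + 10\right) \left(-4\right) = \left(-68\right) \left(-4\right) = 272$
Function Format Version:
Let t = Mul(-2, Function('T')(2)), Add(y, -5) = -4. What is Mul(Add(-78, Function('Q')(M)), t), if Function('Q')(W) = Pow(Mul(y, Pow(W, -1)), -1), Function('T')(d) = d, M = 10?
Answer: 272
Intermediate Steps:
y = 1 (y = Add(5, -4) = 1)
t = -4 (t = Mul(-2, 2) = -4)
Function('Q')(W) = W (Function('Q')(W) = Pow(Mul(1, Pow(W, -1)), -1) = Pow(Pow(W, -1), -1) = W)
Mul(Add(-78, Function('Q')(M)), t) = Mul(Add(-78, 10), -4) = Mul(-68, -4) = 272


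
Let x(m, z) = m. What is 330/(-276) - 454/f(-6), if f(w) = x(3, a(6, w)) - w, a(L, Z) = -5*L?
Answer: -21379/414 ≈ -51.640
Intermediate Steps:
f(w) = 3 - w
330/(-276) - 454/f(-6) = 330/(-276) - 454/(3 - 1*(-6)) = 330*(-1/276) - 454/(3 + 6) = -55/46 - 454/9 = -21379/414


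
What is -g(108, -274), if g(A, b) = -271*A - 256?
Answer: 29524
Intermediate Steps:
g(A, b) = -256 - 271*A
-g(108, -274) = -(-256 - 271*108) = -(-256 - 29268) = -1*(-29524) = 29524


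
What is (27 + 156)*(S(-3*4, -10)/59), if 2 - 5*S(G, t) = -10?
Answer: 2196/295 ≈ 7.4441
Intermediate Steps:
S(G, t) = 12/5 (S(G, t) = ⅖ - ⅕*(-10) = ⅖ + 2 = 12/5)
(27 + 156)*(S(-3*4, -10)/59) = (27 + 156)*((12/5)/59) = 183*((12/5)*(1/59)) = 183*(12/295) = 2196/295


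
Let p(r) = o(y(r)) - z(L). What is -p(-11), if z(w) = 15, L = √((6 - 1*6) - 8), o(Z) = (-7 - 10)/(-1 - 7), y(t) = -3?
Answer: 103/8 ≈ 12.875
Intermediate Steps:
o(Z) = 17/8 (o(Z) = -17/(-8) = -17*(-⅛) = 17/8)
L = 2*I*√2 (L = √((6 - 6) - 8) = √(0 - 8) = √(-8) = 2*I*√2 ≈ 2.8284*I)
p(r) = -103/8 (p(r) = 17/8 - 1*15 = 17/8 - 15 = -103/8)
-p(-11) = -1*(-103/8) = 103/8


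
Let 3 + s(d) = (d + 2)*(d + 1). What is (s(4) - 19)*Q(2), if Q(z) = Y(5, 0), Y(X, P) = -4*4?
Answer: -128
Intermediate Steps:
Y(X, P) = -16
Q(z) = -16
s(d) = -3 + (1 + d)*(2 + d) (s(d) = -3 + (d + 2)*(d + 1) = -3 + (2 + d)*(1 + d) = -3 + (1 + d)*(2 + d))
(s(4) - 19)*Q(2) = ((-1 + 4² + 3*4) - 19)*(-16) = ((-1 + 16 + 12) - 19)*(-16) = (27 - 19)*(-16) = 8*(-16) = -128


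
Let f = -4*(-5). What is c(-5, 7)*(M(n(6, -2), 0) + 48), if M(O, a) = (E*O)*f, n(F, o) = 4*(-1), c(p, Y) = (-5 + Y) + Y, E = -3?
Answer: 2592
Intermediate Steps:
f = 20
c(p, Y) = -5 + 2*Y
n(F, o) = -4
M(O, a) = -60*O (M(O, a) = -3*O*20 = -60*O)
c(-5, 7)*(M(n(6, -2), 0) + 48) = (-5 + 2*7)*(-60*(-4) + 48) = (-5 + 14)*(240 + 48) = 9*288 = 2592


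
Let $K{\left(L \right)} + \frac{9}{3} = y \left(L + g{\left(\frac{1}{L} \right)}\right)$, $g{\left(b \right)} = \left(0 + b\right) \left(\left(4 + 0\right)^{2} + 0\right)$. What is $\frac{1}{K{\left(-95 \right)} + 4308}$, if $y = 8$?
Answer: $\frac{95}{336647} \approx 0.00028219$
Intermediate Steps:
$g{\left(b \right)} = 16 b$ ($g{\left(b \right)} = b \left(4^{2} + 0\right) = b \left(16 + 0\right) = b 16 = 16 b$)
$K{\left(L \right)} = -3 + 8 L + \frac{128}{L}$ ($K{\left(L \right)} = -3 + 8 \left(L + \frac{16}{L}\right) = -3 + \left(8 L + \frac{128}{L}\right) = -3 + 8 L + \frac{128}{L}$)
$\frac{1}{K{\left(-95 \right)} + 4308} = \frac{1}{\left(-3 + 8 \left(-95\right) + \frac{128}{-95}\right) + 4308} = \frac{1}{\left(-3 - 760 + 128 \left(- \frac{1}{95}\right)\right) + 4308} = \frac{1}{\left(-3 - 760 - \frac{128}{95}\right) + 4308} = \frac{1}{- \frac{72613}{95} + 4308} = \frac{1}{\frac{336647}{95}} = \frac{95}{336647}$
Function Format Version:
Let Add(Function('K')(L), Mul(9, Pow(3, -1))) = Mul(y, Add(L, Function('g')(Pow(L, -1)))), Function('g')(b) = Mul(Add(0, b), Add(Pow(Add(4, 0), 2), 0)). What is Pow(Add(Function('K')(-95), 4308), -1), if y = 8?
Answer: Rational(95, 336647) ≈ 0.00028219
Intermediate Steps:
Function('g')(b) = Mul(16, b) (Function('g')(b) = Mul(b, Add(Pow(4, 2), 0)) = Mul(b, Add(16, 0)) = Mul(b, 16) = Mul(16, b))
Function('K')(L) = Add(-3, Mul(8, L), Mul(128, Pow(L, -1))) (Function('K')(L) = Add(-3, Mul(8, Add(L, Mul(16, Pow(L, -1))))) = Add(-3, Add(Mul(8, L), Mul(128, Pow(L, -1)))) = Add(-3, Mul(8, L), Mul(128, Pow(L, -1))))
Pow(Add(Function('K')(-95), 4308), -1) = Pow(Add(Add(-3, Mul(8, -95), Mul(128, Pow(-95, -1))), 4308), -1) = Pow(Add(Add(-3, -760, Mul(128, Rational(-1, 95))), 4308), -1) = Pow(Add(Add(-3, -760, Rational(-128, 95)), 4308), -1) = Pow(Add(Rational(-72613, 95), 4308), -1) = Pow(Rational(336647, 95), -1) = Rational(95, 336647)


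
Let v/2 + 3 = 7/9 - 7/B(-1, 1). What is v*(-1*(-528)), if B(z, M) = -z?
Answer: -29216/3 ≈ -9738.7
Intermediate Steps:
v = -166/9 (v = -6 + 2*(7/9 - 7/((-1*(-1)))) = -6 + 2*(7*(⅑) - 7/1) = -6 + 2*(7/9 - 7*1) = -6 + 2*(7/9 - 7) = -6 + 2*(-56/9) = -6 - 112/9 = -166/9 ≈ -18.444)
v*(-1*(-528)) = -(-166)*(-528)/9 = -166/9*528 = -29216/3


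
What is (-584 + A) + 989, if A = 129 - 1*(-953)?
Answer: 1487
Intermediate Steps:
A = 1082 (A = 129 + 953 = 1082)
(-584 + A) + 989 = (-584 + 1082) + 989 = 498 + 989 = 1487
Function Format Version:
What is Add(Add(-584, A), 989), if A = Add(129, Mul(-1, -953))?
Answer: 1487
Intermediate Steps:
A = 1082 (A = Add(129, 953) = 1082)
Add(Add(-584, A), 989) = Add(Add(-584, 1082), 989) = Add(498, 989) = 1487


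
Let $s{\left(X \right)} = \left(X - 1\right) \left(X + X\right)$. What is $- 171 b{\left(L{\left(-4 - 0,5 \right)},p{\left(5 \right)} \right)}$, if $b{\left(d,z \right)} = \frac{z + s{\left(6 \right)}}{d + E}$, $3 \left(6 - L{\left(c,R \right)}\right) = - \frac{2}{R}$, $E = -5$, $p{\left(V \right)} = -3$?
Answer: $- \frac{146205}{17} \approx -8600.3$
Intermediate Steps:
$s{\left(X \right)} = 2 X \left(-1 + X\right)$ ($s{\left(X \right)} = \left(-1 + X\right) 2 X = 2 X \left(-1 + X\right)$)
$L{\left(c,R \right)} = 6 + \frac{2}{3 R}$ ($L{\left(c,R \right)} = 6 - \frac{\left(-2\right) \frac{1}{R}}{3} = 6 + \frac{2}{3 R}$)
$b{\left(d,z \right)} = \frac{60 + z}{-5 + d}$ ($b{\left(d,z \right)} = \frac{z + 2 \cdot 6 \left(-1 + 6\right)}{d - 5} = \frac{z + 2 \cdot 6 \cdot 5}{-5 + d} = \frac{z + 60}{-5 + d} = \frac{60 + z}{-5 + d}$)
$- 171 b{\left(L{\left(-4 - 0,5 \right)},p{\left(5 \right)} \right)} = - 171 \frac{60 - 3}{-5 + \left(6 + \frac{2}{3 \cdot 5}\right)} = - 171 \frac{1}{-5 + \left(6 + \frac{2}{3} \cdot \frac{1}{5}\right)} 57 = - 171 \frac{1}{-5 + \left(6 + \frac{2}{15}\right)} 57 = - 171 \frac{1}{-5 + \frac{92}{15}} \cdot 57 = - 171 \frac{1}{\frac{17}{15}} \cdot 57 = - 171 \cdot \frac{15}{17} \cdot 57 = \left(-171\right) \frac{855}{17} = - \frac{146205}{17}$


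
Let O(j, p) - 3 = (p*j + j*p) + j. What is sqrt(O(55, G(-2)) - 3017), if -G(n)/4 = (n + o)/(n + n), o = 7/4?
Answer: I*sqrt(11946)/2 ≈ 54.649*I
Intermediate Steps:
o = 7/4 (o = 7*(1/4) = 7/4 ≈ 1.7500)
G(n) = -2*(7/4 + n)/n (G(n) = -4*(n + 7/4)/(n + n) = -4*(7/4 + n)/(2*n) = -4*(7/4 + n)*1/(2*n) = -2*(7/4 + n)/n)
O(j, p) = 3 + j + 2*j*p (O(j, p) = 3 + ((p*j + j*p) + j) = 3 + ((j*p + j*p) + j) = 3 + (2*j*p + j) = 3 + (j + 2*j*p) = 3 + j + 2*j*p)
sqrt(O(55, G(-2)) - 3017) = sqrt((3 + 55 + 2*55*(-2 - 7/2/(-2))) - 3017) = sqrt((3 + 55 + 2*55*(-2 - 7/2*(-1/2))) - 3017) = sqrt((3 + 55 + 2*55*(-2 + 7/4)) - 3017) = sqrt((3 + 55 + 2*55*(-1/4)) - 3017) = sqrt((3 + 55 - 55/2) - 3017) = sqrt(61/2 - 3017) = sqrt(-5973/2) = I*sqrt(11946)/2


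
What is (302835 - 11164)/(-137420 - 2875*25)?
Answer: -291671/209295 ≈ -1.3936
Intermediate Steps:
(302835 - 11164)/(-137420 - 2875*25) = 291671/(-137420 - 71875) = 291671/(-209295) = 291671*(-1/209295) = -291671/209295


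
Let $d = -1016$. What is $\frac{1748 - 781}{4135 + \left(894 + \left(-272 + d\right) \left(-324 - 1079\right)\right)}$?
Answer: $\frac{967}{1812093} \approx 0.00053364$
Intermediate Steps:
$\frac{1748 - 781}{4135 + \left(894 + \left(-272 + d\right) \left(-324 - 1079\right)\right)} = \frac{1748 - 781}{4135 + \left(894 + \left(-272 - 1016\right) \left(-324 - 1079\right)\right)} = \frac{967}{4135 + \left(894 - -1807064\right)} = \frac{967}{4135 + \left(894 + 1807064\right)} = \frac{967}{4135 + 1807958} = \frac{967}{1812093}$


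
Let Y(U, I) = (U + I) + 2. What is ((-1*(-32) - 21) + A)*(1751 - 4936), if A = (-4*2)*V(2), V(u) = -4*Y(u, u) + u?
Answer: -595595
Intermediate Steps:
Y(U, I) = 2 + I + U (Y(U, I) = (I + U) + 2 = 2 + I + U)
V(u) = -8 - 7*u (V(u) = -4*(2 + u + u) + u = -4*(2 + 2*u) + u = (-8 - 8*u) + u = -8 - 7*u)
A = 176 (A = (-4*2)*(-8 - 7*2) = -8*(-8 - 14) = -8*(-22) = 176)
((-1*(-32) - 21) + A)*(1751 - 4936) = ((-1*(-32) - 21) + 176)*(1751 - 4936) = ((32 - 21) + 176)*(-3185) = (11 + 176)*(-3185) = 187*(-3185) = -595595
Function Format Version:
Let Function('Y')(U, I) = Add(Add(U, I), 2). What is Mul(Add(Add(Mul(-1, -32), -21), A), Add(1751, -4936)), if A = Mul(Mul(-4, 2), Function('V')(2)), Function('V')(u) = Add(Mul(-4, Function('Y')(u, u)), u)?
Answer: -595595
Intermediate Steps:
Function('Y')(U, I) = Add(2, I, U) (Function('Y')(U, I) = Add(Add(I, U), 2) = Add(2, I, U))
Function('V')(u) = Add(-8, Mul(-7, u)) (Function('V')(u) = Add(Mul(-4, Add(2, u, u)), u) = Add(Mul(-4, Add(2, Mul(2, u))), u) = Add(Add(-8, Mul(-8, u)), u) = Add(-8, Mul(-7, u)))
A = 176 (A = Mul(Mul(-4, 2), Add(-8, Mul(-7, 2))) = Mul(-8, Add(-8, -14)) = Mul(-8, -22) = 176)
Mul(Add(Add(Mul(-1, -32), -21), A), Add(1751, -4936)) = Mul(Add(Add(Mul(-1, -32), -21), 176), Add(1751, -4936)) = Mul(Add(Add(32, -21), 176), -3185) = Mul(Add(11, 176), -3185) = Mul(187, -3185) = -595595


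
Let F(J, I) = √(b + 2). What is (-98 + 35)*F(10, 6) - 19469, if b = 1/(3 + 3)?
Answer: -19469 - 21*√78/2 ≈ -19562.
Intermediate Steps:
b = ⅙ (b = 1/6 = ⅙ ≈ 0.16667)
F(J, I) = √78/6 (F(J, I) = √(⅙ + 2) = √(13/6) = √78/6)
(-98 + 35)*F(10, 6) - 19469 = (-98 + 35)*(√78/6) - 19469 = -21*√78/2 - 19469 = -19469 - 21*√78/2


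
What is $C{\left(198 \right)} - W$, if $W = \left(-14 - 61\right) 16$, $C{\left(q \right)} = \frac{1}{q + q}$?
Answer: $\frac{475201}{396} \approx 1200.0$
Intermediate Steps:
$C{\left(q \right)} = \frac{1}{2 q}$
$W = -1200$ ($W = \left(-75\right) 16 = -1200$)
$C{\left(198 \right)} - W = \frac{1}{2 \cdot 198} - -1200 = \frac{1}{2} \cdot \frac{1}{198} + 1200 = \frac{1}{396} + 1200 = \frac{475201}{396}$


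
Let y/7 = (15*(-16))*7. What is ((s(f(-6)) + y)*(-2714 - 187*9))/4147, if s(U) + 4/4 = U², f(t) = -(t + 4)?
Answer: 51695529/4147 ≈ 12466.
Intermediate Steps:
y = -11760 (y = 7*((15*(-16))*7) = 7*(-240*7) = 7*(-1680) = -11760)
f(t) = -4 - t (f(t) = -(4 + t) = -4 - t)
s(U) = -1 + U²
((s(f(-6)) + y)*(-2714 - 187*9))/4147 = (((-1 + (-4 - 1*(-6))²) - 11760)*(-2714 - 187*9))/4147 = (((-1 + (-4 + 6)²) - 11760)*(-2714 - 1683))*(1/4147) = (((-1 + 2²) - 11760)*(-4397))*(1/4147) = (((-1 + 4) - 11760)*(-4397))*(1/4147) = ((3 - 11760)*(-4397))*(1/4147) = -11757*(-4397)*(1/4147) = 51695529*(1/4147) = 51695529/4147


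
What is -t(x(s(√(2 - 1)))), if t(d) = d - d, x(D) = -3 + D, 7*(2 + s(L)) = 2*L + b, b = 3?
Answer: 0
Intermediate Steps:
s(L) = -11/7 + 2*L/7 (s(L) = -2 + (2*L + 3)/7 = -2 + (3 + 2*L)/7 = -2 + (3/7 + 2*L/7) = -11/7 + 2*L/7)
t(d) = 0
-t(x(s(√(2 - 1)))) = -1*0 = 0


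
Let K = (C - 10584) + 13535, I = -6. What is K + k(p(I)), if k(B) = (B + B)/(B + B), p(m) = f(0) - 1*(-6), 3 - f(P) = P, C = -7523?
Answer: -4571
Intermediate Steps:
f(P) = 3 - P
p(m) = 9 (p(m) = (3 - 1*0) - 1*(-6) = (3 + 0) + 6 = 3 + 6 = 9)
k(B) = 1 (k(B) = (2*B)/((2*B)) = (2*B)*(1/(2*B)) = 1)
K = -4572 (K = (-7523 - 10584) + 13535 = -18107 + 13535 = -4572)
K + k(p(I)) = -4572 + 1 = -4571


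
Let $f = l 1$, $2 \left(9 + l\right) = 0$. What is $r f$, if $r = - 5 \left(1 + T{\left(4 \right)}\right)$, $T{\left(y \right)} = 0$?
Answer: $45$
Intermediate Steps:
$l = -9$ ($l = -9 + \frac{1}{2} \cdot 0 = -9 + 0 = -9$)
$r = -5$ ($r = - 5 \left(1 + 0\right) = \left(-5\right) 1 = -5$)
$f = -9$ ($f = \left(-9\right) 1 = -9$)
$r f = \left(-5\right) \left(-9\right) = 45$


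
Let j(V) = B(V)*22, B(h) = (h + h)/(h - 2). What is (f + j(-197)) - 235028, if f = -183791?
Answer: -83336313/199 ≈ -4.1878e+5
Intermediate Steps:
B(h) = 2*h/(-2 + h) (B(h) = (2*h)/(-2 + h) = 2*h/(-2 + h))
j(V) = 44*V/(-2 + V) (j(V) = (2*V/(-2 + V))*22 = 44*V/(-2 + V))
(f + j(-197)) - 235028 = (-183791 + 44*(-197)/(-2 - 197)) - 235028 = (-183791 + 44*(-197)/(-199)) - 235028 = (-183791 + 44*(-197)*(-1/199)) - 235028 = (-183791 + 8668/199) - 235028 = -36565741/199 - 235028 = -83336313/199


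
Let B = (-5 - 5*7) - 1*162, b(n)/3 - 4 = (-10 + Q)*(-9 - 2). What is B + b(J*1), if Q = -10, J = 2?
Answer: 470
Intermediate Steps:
b(n) = 672 (b(n) = 12 + 3*((-10 - 10)*(-9 - 2)) = 12 + 3*(-20*(-11)) = 12 + 3*220 = 12 + 660 = 672)
B = -202 (B = (-5 - 35) - 162 = -40 - 162 = -202)
B + b(J*1) = -202 + 672 = 470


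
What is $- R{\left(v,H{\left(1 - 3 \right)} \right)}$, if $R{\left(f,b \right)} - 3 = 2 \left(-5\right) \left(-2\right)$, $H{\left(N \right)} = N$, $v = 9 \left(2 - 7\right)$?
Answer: $-23$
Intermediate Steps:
$v = -45$ ($v = 9 \left(-5\right) = -45$)
$R{\left(f,b \right)} = 23$ ($R{\left(f,b \right)} = 3 + 2 \left(-5\right) \left(-2\right) = 3 - -20 = 3 + 20 = 23$)
$- R{\left(v,H{\left(1 - 3 \right)} \right)} = \left(-1\right) 23 = -23$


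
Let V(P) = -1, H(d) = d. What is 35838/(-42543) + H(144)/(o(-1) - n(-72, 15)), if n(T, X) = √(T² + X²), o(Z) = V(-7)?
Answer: -1303373/1597726 - 27*√601/338 ≈ -2.7741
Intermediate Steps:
o(Z) = -1
35838/(-42543) + H(144)/(o(-1) - n(-72, 15)) = 35838/(-42543) + 144/(-1 - √((-72)² + 15²)) = 35838*(-1/42543) + 144/(-1 - √(5184 + 225)) = -3982/4727 + 144/(-1 - √5409) = -3982/4727 + 144/(-1 - 3*√601)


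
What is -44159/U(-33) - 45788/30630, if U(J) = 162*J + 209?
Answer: 558688607/78673155 ≈ 7.1014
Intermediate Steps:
U(J) = 209 + 162*J
-44159/U(-33) - 45788/30630 = -44159/(209 + 162*(-33)) - 45788/30630 = -44159/(209 - 5346) - 45788*1/30630 = -44159/(-5137) - 22894/15315 = -44159*(-1/5137) - 22894/15315 = 44159/5137 - 22894/15315 = 558688607/78673155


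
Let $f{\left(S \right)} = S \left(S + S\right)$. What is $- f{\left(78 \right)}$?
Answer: $-12168$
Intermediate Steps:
$f{\left(S \right)} = 2 S^{2}$ ($f{\left(S \right)} = S 2 S = 2 S^{2}$)
$- f{\left(78 \right)} = - 2 \cdot 78^{2} = - 2 \cdot 6084 = \left(-1\right) 12168 = -12168$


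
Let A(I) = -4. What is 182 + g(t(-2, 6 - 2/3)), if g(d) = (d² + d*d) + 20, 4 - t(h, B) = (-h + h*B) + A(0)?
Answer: 6818/9 ≈ 757.56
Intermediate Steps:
t(h, B) = 8 + h - B*h (t(h, B) = 4 - ((-h + h*B) - 4) = 4 - ((-h + B*h) - 4) = 4 - (-4 - h + B*h) = 4 + (4 + h - B*h) = 8 + h - B*h)
g(d) = 20 + 2*d² (g(d) = (d² + d²) + 20 = 2*d² + 20 = 20 + 2*d²)
182 + g(t(-2, 6 - 2/3)) = 182 + (20 + 2*(8 - 2 - 1*(6 - 2/3)*(-2))²) = 182 + (20 + 2*(8 - 2 - 1*(6 - 2*⅓)*(-2))²) = 182 + (20 + 2*(8 - 2 - 1*(6 - ⅔)*(-2))²) = 182 + (20 + 2*(8 - 2 - 1*16/3*(-2))²) = 182 + (20 + 2*(8 - 2 + 32/3)²) = 182 + (20 + 2*(50/3)²) = 182 + (20 + 2*(2500/9)) = 182 + (20 + 5000/9) = 182 + 5180/9 = 6818/9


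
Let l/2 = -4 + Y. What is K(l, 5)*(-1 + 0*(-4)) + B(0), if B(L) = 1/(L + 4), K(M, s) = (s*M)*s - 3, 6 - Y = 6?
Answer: 813/4 ≈ 203.25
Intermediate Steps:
Y = 0 (Y = 6 - 1*6 = 6 - 6 = 0)
l = -8 (l = 2*(-4 + 0) = 2*(-4) = -8)
K(M, s) = -3 + M*s² (K(M, s) = (M*s)*s - 3 = M*s² - 3 = -3 + M*s²)
B(L) = 1/(4 + L)
K(l, 5)*(-1 + 0*(-4)) + B(0) = (-3 - 8*5²)*(-1 + 0*(-4)) + 1/(4 + 0) = (-3 - 8*25)*(-1 + 0) + 1/4 = (-3 - 200)*(-1) + ¼ = -203*(-1) + ¼ = 203 + ¼ = 813/4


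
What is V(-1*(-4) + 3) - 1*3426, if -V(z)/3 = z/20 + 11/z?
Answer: -480447/140 ≈ -3431.8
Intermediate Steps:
V(z) = -33/z - 3*z/20 (V(z) = -3*(z/20 + 11/z) = -3*(11/z + z/20) = -33/z - 3*z/20)
V(-1*(-4) + 3) - 1*3426 = (-33/(-1*(-4) + 3) - 3*(-1*(-4) + 3)/20) - 1*3426 = (-33/(4 + 3) - 3*(4 + 3)/20) - 3426 = (-33/7 - 3/20*7) - 3426 = (-33*⅐ - 21/20) - 3426 = (-33/7 - 21/20) - 3426 = -807/140 - 3426 = -480447/140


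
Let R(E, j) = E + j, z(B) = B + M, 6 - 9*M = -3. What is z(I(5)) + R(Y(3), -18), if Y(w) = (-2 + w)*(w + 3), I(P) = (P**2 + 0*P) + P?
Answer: 19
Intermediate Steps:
M = 1 (M = 2/3 - 1/9*(-3) = 2/3 + 1/3 = 1)
I(P) = P + P**2 (I(P) = (P**2 + 0) + P = P**2 + P = P + P**2)
z(B) = 1 + B (z(B) = B + 1 = 1 + B)
Y(w) = (-2 + w)*(3 + w)
z(I(5)) + R(Y(3), -18) = (1 + 5*(1 + 5)) + ((-6 + 3 + 3**2) - 18) = (1 + 5*6) + ((-6 + 3 + 9) - 18) = (1 + 30) + (6 - 18) = 31 - 12 = 19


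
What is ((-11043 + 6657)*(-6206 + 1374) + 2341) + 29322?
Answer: 21224815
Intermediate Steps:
((-11043 + 6657)*(-6206 + 1374) + 2341) + 29322 = (-4386*(-4832) + 2341) + 29322 = (21193152 + 2341) + 29322 = 21195493 + 29322 = 21224815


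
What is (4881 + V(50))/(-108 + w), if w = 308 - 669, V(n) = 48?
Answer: -4929/469 ≈ -10.510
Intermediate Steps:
w = -361
(4881 + V(50))/(-108 + w) = (4881 + 48)/(-108 - 361) = 4929/(-469) = 4929*(-1/469) = -4929/469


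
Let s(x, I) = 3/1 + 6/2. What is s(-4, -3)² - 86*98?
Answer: -8392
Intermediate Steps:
s(x, I) = 6 (s(x, I) = 3*1 + 6*(½) = 3 + 3 = 6)
s(-4, -3)² - 86*98 = 6² - 86*98 = 36 - 8428 = -8392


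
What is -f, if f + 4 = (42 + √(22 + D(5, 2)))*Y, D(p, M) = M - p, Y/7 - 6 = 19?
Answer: -7346 - 175*√19 ≈ -8108.8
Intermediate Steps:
Y = 175 (Y = 42 + 7*19 = 42 + 133 = 175)
f = 7346 + 175*√19 (f = -4 + (42 + √(22 + (2 - 1*5)))*175 = -4 + (42 + √(22 + (2 - 5)))*175 = -4 + (42 + √(22 - 3))*175 = -4 + (42 + √19)*175 = -4 + (7350 + 175*√19) = 7346 + 175*√19 ≈ 8108.8)
-f = -(7346 + 175*√19) = -7346 - 175*√19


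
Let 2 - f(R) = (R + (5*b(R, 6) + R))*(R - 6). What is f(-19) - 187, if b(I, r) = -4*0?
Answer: -1135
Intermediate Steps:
b(I, r) = 0
f(R) = 2 - 2*R*(-6 + R) (f(R) = 2 - (R + (5*0 + R))*(R - 6) = 2 - (R + (0 + R))*(-6 + R) = 2 - (R + R)*(-6 + R) = 2 - 2*R*(-6 + R))
f(-19) - 187 = (2 - 2*(-19)**2 + 12*(-19)) - 187 = (2 - 2*361 - 228) - 187 = (2 - 722 - 228) - 187 = -948 - 187 = -1135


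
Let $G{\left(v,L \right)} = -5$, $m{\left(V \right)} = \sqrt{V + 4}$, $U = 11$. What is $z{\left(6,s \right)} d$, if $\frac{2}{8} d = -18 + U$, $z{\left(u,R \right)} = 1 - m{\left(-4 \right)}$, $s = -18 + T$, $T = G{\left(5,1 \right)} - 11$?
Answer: $-28$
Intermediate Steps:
$m{\left(V \right)} = \sqrt{4 + V}$
$T = -16$ ($T = -5 - 11 = -16$)
$s = -34$ ($s = -18 - 16 = -34$)
$z{\left(u,R \right)} = 1$ ($z{\left(u,R \right)} = 1 - \sqrt{4 - 4} = 1 - \sqrt{0} = 1 - 0 = 1 + 0 = 1$)
$d = -28$ ($d = 4 \left(-18 + 11\right) = 4 \left(-7\right) = -28$)
$z{\left(6,s \right)} d = 1 \left(-28\right) = -28$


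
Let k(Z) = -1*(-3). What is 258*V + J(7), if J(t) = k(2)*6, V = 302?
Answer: 77934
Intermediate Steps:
k(Z) = 3
J(t) = 18 (J(t) = 3*6 = 18)
258*V + J(7) = 258*302 + 18 = 77916 + 18 = 77934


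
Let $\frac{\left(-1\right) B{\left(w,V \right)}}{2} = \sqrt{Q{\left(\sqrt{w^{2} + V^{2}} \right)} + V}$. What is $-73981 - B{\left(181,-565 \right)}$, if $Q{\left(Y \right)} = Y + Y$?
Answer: $-73981 + 2 \sqrt{-565 + 2 \sqrt{351986}} \approx -73931.0$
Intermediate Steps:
$Q{\left(Y \right)} = 2 Y$
$B{\left(w,V \right)} = - 2 \sqrt{V + 2 \sqrt{V^{2} + w^{2}}}$ ($B{\left(w,V \right)} = - 2 \sqrt{2 \sqrt{w^{2} + V^{2}} + V} = - 2 \sqrt{2 \sqrt{V^{2} + w^{2}} + V} = - 2 \sqrt{V + 2 \sqrt{V^{2} + w^{2}}}$)
$-73981 - B{\left(181,-565 \right)} = -73981 - - 2 \sqrt{-565 + 2 \sqrt{\left(-565\right)^{2} + 181^{2}}} = -73981 - - 2 \sqrt{-565 + 2 \sqrt{319225 + 32761}} = -73981 - - 2 \sqrt{-565 + 2 \sqrt{351986}} = -73981 + 2 \sqrt{-565 + 2 \sqrt{351986}}$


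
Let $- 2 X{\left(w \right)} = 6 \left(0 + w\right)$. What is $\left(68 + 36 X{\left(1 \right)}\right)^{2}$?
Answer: $1600$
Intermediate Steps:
$X{\left(w \right)} = - 3 w$ ($X{\left(w \right)} = - \frac{6 \left(0 + w\right)}{2} = - \frac{6 w}{2} = - 3 w$)
$\left(68 + 36 X{\left(1 \right)}\right)^{2} = \left(68 + 36 \left(\left(-3\right) 1\right)\right)^{2} = \left(68 + 36 \left(-3\right)\right)^{2} = \left(68 - 108\right)^{2} = \left(-40\right)^{2} = 1600$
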